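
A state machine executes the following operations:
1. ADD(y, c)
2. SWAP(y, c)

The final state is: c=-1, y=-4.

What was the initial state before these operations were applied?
c=-4, y=3

Working backwards:
Final state: c=-1, y=-4
Before step 2 (SWAP(y, c)): c=-4, y=-1
Before step 1 (ADD(y, c)): c=-4, y=3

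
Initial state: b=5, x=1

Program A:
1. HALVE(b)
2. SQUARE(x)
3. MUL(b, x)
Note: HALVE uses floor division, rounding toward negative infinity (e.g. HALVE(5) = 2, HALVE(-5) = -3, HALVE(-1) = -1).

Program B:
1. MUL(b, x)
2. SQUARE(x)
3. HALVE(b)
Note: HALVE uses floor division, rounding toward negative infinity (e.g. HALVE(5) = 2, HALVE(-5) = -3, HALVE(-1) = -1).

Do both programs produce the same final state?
Yes

Program A final state: b=2, x=1
Program B final state: b=2, x=1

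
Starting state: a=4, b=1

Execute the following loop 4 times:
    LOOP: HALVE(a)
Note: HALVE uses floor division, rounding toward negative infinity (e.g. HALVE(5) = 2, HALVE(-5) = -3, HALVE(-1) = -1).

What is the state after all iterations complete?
a=0, b=1

Iteration trace:
Start: a=4, b=1
After iteration 1: a=2, b=1
After iteration 2: a=1, b=1
After iteration 3: a=0, b=1
After iteration 4: a=0, b=1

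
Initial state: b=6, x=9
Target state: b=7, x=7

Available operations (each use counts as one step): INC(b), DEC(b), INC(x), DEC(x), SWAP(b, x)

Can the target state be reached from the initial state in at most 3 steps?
Yes

Path (3 steps): INC(b) → DEC(x) → DEC(x)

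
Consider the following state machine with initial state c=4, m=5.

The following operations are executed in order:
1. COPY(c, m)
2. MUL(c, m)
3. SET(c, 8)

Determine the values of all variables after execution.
{c: 8, m: 5}

Step-by-step execution:
Initial: c=4, m=5
After step 1 (COPY(c, m)): c=5, m=5
After step 2 (MUL(c, m)): c=25, m=5
After step 3 (SET(c, 8)): c=8, m=5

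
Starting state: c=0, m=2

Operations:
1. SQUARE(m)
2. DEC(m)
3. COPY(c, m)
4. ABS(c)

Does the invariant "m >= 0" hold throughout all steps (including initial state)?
Yes

The invariant holds at every step.

State at each step:
Initial: c=0, m=2
After step 1: c=0, m=4
After step 2: c=0, m=3
After step 3: c=3, m=3
After step 4: c=3, m=3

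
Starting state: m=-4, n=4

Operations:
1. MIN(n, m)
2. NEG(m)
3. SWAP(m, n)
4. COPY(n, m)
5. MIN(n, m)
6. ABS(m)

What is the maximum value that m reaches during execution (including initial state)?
4

Values of m at each step:
Initial: m = -4
After step 1: m = -4
After step 2: m = 4 ← maximum
After step 3: m = -4
After step 4: m = -4
After step 5: m = -4
After step 6: m = 4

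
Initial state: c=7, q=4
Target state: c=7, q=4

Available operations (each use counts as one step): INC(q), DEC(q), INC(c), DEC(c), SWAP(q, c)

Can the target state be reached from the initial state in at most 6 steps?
Yes

Path (0 steps): 0 steps (already at target)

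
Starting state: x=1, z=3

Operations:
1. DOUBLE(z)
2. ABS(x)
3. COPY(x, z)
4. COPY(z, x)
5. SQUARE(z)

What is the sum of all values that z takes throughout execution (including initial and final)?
63

Values of z at each step:
Initial: z = 3
After step 1: z = 6
After step 2: z = 6
After step 3: z = 6
After step 4: z = 6
After step 5: z = 36
Sum = 3 + 6 + 6 + 6 + 6 + 36 = 63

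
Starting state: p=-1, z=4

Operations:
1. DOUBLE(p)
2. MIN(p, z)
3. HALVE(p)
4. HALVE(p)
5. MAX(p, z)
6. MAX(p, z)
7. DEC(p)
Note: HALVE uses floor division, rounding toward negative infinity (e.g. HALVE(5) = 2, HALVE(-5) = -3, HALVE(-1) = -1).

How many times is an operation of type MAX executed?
2

Counting MAX operations:
Step 5: MAX(p, z) ← MAX
Step 6: MAX(p, z) ← MAX
Total: 2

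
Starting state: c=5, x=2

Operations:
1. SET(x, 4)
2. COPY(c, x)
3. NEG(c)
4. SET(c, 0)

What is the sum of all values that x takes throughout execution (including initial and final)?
18

Values of x at each step:
Initial: x = 2
After step 1: x = 4
After step 2: x = 4
After step 3: x = 4
After step 4: x = 4
Sum = 2 + 4 + 4 + 4 + 4 = 18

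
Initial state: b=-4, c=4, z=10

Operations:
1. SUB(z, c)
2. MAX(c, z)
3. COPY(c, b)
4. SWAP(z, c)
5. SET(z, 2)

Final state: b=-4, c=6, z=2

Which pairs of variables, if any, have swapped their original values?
None

Comparing initial and final values:
b: -4 → -4
z: 10 → 2
c: 4 → 6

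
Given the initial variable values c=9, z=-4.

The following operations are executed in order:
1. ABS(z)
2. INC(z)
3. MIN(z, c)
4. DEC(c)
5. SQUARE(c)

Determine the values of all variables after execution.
{c: 64, z: 5}

Step-by-step execution:
Initial: c=9, z=-4
After step 1 (ABS(z)): c=9, z=4
After step 2 (INC(z)): c=9, z=5
After step 3 (MIN(z, c)): c=9, z=5
After step 4 (DEC(c)): c=8, z=5
After step 5 (SQUARE(c)): c=64, z=5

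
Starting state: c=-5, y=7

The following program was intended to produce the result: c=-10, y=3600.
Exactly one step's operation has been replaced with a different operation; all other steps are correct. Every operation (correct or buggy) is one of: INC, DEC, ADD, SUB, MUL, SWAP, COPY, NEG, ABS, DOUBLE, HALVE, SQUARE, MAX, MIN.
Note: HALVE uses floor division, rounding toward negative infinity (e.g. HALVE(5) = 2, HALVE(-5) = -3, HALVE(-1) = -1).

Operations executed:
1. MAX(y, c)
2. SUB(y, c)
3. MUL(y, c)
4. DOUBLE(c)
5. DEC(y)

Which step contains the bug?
Step 5

Trace with buggy code:
Initial: c=-5, y=7
After step 1: c=-5, y=7
After step 2: c=-5, y=12
After step 3: c=-5, y=-60
After step 4: c=-10, y=-60
After step 5: c=-10, y=-61
Actual final c=-10, y=-61 ≠ expected c=-10, y=3600.
Step 5 is the only position where a single-operation replacement can produce the expected result.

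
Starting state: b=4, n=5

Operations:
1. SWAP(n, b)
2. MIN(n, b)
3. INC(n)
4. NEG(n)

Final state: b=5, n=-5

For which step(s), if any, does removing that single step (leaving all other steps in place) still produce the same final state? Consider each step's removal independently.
Step(s) 2

Testing removal of each single step:
Without step 1: final = b=4, n=-5 (different)
Without step 2: final = b=5, n=-5 (same)
Without step 3: final = b=5, n=-4 (different)
Without step 4: final = b=5, n=5 (different)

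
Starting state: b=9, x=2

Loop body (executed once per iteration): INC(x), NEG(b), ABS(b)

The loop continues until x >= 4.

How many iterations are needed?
2

Tracing iterations:
Initial: b=9, x=2
After iteration 1: b=9, x=3
After iteration 2: b=9, x=4
x >= 4 now holds, so the loop exits after 2 iterations.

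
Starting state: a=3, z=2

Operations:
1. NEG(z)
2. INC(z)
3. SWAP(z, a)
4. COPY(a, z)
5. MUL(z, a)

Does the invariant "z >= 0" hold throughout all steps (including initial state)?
No, violated after step 1

The invariant is violated after step 1.

State at each step:
Initial: a=3, z=2
After step 1: a=3, z=-2
After step 2: a=3, z=-1
After step 3: a=-1, z=3
After step 4: a=3, z=3
After step 5: a=3, z=9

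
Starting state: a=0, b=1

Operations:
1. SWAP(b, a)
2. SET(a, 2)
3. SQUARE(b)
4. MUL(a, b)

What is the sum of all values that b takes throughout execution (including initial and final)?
1

Values of b at each step:
Initial: b = 1
After step 1: b = 0
After step 2: b = 0
After step 3: b = 0
After step 4: b = 0
Sum = 1 + 0 + 0 + 0 + 0 = 1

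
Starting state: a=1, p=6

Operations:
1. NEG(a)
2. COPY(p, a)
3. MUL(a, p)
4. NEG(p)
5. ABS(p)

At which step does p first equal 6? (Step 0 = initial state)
Step 0

Tracing p:
Initial: p = 6 ← first occurrence
After step 1: p = 6
After step 2: p = -1
After step 3: p = -1
After step 4: p = 1
After step 5: p = 1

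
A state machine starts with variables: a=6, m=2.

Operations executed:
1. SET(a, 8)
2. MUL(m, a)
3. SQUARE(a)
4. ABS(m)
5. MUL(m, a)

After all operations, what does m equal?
m = 1024

Tracing execution:
Step 1: SET(a, 8) → m = 2
Step 2: MUL(m, a) → m = 16
Step 3: SQUARE(a) → m = 16
Step 4: ABS(m) → m = 16
Step 5: MUL(m, a) → m = 1024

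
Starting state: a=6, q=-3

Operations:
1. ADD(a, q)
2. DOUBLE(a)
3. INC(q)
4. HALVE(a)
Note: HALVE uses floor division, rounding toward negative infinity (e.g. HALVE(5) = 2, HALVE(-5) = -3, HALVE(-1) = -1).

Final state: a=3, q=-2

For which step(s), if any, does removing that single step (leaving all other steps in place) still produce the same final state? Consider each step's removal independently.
None - removing any single step changes the final result

Testing removal of each single step:
Without step 1: final = a=6, q=-2 (different)
Without step 2: final = a=1, q=-2 (different)
Without step 3: final = a=3, q=-3 (different)
Without step 4: final = a=6, q=-2 (different)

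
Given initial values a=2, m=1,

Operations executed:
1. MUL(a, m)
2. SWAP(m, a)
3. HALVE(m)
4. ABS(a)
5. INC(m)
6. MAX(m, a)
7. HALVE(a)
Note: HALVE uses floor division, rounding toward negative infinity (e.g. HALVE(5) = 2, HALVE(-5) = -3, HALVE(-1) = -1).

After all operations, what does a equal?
a = 0

Tracing execution:
Step 1: MUL(a, m) → a = 2
Step 2: SWAP(m, a) → a = 1
Step 3: HALVE(m) → a = 1
Step 4: ABS(a) → a = 1
Step 5: INC(m) → a = 1
Step 6: MAX(m, a) → a = 1
Step 7: HALVE(a) → a = 0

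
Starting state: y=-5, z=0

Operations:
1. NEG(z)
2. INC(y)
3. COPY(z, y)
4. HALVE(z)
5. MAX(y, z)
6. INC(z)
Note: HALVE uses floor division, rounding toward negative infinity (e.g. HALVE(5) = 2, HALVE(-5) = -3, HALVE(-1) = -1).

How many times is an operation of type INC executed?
2

Counting INC operations:
Step 2: INC(y) ← INC
Step 6: INC(z) ← INC
Total: 2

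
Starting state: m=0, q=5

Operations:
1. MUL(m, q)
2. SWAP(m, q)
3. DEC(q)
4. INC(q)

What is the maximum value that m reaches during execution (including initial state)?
5

Values of m at each step:
Initial: m = 0
After step 1: m = 0
After step 2: m = 5 ← maximum
After step 3: m = 5
After step 4: m = 5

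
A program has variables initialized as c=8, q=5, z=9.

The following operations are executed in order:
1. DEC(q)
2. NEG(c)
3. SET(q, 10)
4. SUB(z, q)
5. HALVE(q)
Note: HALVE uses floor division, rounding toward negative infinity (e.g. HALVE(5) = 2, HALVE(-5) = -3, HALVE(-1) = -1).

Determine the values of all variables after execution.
{c: -8, q: 5, z: -1}

Step-by-step execution:
Initial: c=8, q=5, z=9
After step 1 (DEC(q)): c=8, q=4, z=9
After step 2 (NEG(c)): c=-8, q=4, z=9
After step 3 (SET(q, 10)): c=-8, q=10, z=9
After step 4 (SUB(z, q)): c=-8, q=10, z=-1
After step 5 (HALVE(q)): c=-8, q=5, z=-1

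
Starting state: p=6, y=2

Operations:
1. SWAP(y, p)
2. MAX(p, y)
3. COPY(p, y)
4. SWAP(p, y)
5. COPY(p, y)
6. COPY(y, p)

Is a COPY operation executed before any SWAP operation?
No

First COPY: step 3
First SWAP: step 1
Since 3 > 1, SWAP comes first.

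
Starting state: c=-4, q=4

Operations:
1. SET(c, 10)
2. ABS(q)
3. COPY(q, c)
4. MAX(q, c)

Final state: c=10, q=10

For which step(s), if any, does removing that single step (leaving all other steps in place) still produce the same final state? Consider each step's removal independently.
Step(s) 2, 3, 4

Testing removal of each single step:
Without step 1: final = c=-4, q=-4 (different)
Without step 2: final = c=10, q=10 (same)
Without step 3: final = c=10, q=10 (same)
Without step 4: final = c=10, q=10 (same)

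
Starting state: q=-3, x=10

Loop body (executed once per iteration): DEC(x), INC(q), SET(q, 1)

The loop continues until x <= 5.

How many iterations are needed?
5

Tracing iterations:
Initial: q=-3, x=10
After iteration 1: q=1, x=9
After iteration 2: q=1, x=8
After iteration 3: q=1, x=7
After iteration 4: q=1, x=6
After iteration 5: q=1, x=5
x <= 5 now holds, so the loop exits after 5 iterations.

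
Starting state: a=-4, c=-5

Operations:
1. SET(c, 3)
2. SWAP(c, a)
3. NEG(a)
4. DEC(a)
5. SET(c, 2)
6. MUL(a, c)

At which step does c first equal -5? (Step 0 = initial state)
Step 0

Tracing c:
Initial: c = -5 ← first occurrence
After step 1: c = 3
After step 2: c = -4
After step 3: c = -4
After step 4: c = -4
After step 5: c = 2
After step 6: c = 2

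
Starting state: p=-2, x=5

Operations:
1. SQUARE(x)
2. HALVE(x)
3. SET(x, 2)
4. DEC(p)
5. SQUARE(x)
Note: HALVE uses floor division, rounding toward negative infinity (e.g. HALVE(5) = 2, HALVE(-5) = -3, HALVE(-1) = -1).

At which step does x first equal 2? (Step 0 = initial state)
Step 3

Tracing x:
Initial: x = 5
After step 1: x = 25
After step 2: x = 12
After step 3: x = 2 ← first occurrence
After step 4: x = 2
After step 5: x = 4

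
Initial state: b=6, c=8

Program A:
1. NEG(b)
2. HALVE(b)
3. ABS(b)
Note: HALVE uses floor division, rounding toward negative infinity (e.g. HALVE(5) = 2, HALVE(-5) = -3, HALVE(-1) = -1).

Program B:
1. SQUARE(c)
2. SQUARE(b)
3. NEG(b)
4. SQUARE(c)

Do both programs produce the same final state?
No

Program A final state: b=3, c=8
Program B final state: b=-36, c=4096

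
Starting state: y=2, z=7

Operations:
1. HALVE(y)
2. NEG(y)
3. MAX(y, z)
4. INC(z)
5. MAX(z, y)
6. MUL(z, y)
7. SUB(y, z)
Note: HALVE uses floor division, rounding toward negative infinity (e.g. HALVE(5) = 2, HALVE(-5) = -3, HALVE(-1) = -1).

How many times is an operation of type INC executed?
1

Counting INC operations:
Step 4: INC(z) ← INC
Total: 1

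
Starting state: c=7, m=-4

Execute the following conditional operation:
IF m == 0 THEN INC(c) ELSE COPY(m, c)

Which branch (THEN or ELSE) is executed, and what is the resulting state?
Branch: ELSE, Final state: c=7, m=7

Evaluating condition: m == 0
m = -4
Condition is False, so ELSE branch executes
After COPY(m, c): c=7, m=7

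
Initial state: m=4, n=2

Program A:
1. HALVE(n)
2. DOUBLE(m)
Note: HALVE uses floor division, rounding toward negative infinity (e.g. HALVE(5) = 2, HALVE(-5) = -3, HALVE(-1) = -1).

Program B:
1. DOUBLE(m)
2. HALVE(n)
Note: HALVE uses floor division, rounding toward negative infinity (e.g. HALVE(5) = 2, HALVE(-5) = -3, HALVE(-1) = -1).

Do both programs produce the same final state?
Yes

Program A final state: m=8, n=1
Program B final state: m=8, n=1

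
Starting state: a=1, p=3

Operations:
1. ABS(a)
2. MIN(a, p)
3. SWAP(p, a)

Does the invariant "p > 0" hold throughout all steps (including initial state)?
Yes

The invariant holds at every step.

State at each step:
Initial: a=1, p=3
After step 1: a=1, p=3
After step 2: a=1, p=3
After step 3: a=3, p=1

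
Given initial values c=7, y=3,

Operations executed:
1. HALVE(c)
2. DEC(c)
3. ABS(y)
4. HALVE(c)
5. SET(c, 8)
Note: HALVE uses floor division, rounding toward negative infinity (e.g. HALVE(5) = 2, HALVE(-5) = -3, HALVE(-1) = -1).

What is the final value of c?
c = 8

Tracing execution:
Step 1: HALVE(c) → c = 3
Step 2: DEC(c) → c = 2
Step 3: ABS(y) → c = 2
Step 4: HALVE(c) → c = 1
Step 5: SET(c, 8) → c = 8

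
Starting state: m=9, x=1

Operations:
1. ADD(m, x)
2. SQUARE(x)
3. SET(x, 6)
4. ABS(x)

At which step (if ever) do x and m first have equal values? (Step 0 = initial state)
Never

x and m never become equal during execution.

Comparing values at each step:
Initial: x=1, m=9
After step 1: x=1, m=10
After step 2: x=1, m=10
After step 3: x=6, m=10
After step 4: x=6, m=10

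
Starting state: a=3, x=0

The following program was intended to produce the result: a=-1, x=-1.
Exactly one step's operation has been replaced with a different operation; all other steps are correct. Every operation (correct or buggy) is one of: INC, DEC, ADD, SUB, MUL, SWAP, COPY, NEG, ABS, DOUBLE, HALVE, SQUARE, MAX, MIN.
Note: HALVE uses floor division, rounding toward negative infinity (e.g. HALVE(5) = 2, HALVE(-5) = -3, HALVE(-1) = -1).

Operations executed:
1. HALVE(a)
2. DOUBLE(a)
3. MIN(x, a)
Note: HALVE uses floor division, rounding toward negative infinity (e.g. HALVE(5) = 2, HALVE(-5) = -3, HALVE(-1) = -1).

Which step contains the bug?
Step 2

Trace with buggy code:
Initial: a=3, x=0
After step 1: a=1, x=0
After step 2: a=2, x=0
After step 3: a=2, x=0
Actual final a=2, x=0 ≠ expected a=-1, x=-1.
Step 2 is the only position where a single-operation replacement can produce the expected result.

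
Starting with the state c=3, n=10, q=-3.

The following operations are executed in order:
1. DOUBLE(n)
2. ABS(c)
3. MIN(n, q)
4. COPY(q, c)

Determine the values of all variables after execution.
{c: 3, n: -3, q: 3}

Step-by-step execution:
Initial: c=3, n=10, q=-3
After step 1 (DOUBLE(n)): c=3, n=20, q=-3
After step 2 (ABS(c)): c=3, n=20, q=-3
After step 3 (MIN(n, q)): c=3, n=-3, q=-3
After step 4 (COPY(q, c)): c=3, n=-3, q=3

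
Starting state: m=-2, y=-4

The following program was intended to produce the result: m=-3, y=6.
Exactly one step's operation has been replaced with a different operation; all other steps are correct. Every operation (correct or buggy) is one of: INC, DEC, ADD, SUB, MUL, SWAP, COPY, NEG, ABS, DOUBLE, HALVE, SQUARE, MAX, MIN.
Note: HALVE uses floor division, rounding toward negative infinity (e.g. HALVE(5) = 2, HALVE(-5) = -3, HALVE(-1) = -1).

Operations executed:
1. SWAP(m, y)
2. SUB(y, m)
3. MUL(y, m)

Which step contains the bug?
Step 2

Trace with buggy code:
Initial: m=-2, y=-4
After step 1: m=-4, y=-2
After step 2: m=-4, y=2
After step 3: m=-4, y=-8
Actual final m=-4, y=-8 ≠ expected m=-3, y=6.
Step 2 is the only position where a single-operation replacement can produce the expected result.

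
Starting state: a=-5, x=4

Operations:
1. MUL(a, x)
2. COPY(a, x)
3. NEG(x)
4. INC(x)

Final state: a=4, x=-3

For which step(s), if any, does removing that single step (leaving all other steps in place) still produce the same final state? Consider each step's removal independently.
Step(s) 1

Testing removal of each single step:
Without step 1: final = a=4, x=-3 (same)
Without step 2: final = a=-20, x=-3 (different)
Without step 3: final = a=4, x=5 (different)
Without step 4: final = a=4, x=-4 (different)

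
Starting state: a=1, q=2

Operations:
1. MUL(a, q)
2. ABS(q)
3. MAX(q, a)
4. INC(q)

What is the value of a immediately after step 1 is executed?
a = 2

Tracing a through execution:
Initial: a = 1
After step 1 (MUL(a, q)): a = 2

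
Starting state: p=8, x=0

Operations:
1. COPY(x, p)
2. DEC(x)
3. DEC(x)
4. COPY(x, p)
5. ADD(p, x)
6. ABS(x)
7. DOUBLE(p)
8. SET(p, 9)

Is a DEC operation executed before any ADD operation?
Yes

First DEC: step 2
First ADD: step 5
Since 2 < 5, DEC comes first.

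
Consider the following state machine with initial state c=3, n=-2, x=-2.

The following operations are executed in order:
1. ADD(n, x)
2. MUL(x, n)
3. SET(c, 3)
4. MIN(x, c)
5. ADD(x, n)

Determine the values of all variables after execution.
{c: 3, n: -4, x: -1}

Step-by-step execution:
Initial: c=3, n=-2, x=-2
After step 1 (ADD(n, x)): c=3, n=-4, x=-2
After step 2 (MUL(x, n)): c=3, n=-4, x=8
After step 3 (SET(c, 3)): c=3, n=-4, x=8
After step 4 (MIN(x, c)): c=3, n=-4, x=3
After step 5 (ADD(x, n)): c=3, n=-4, x=-1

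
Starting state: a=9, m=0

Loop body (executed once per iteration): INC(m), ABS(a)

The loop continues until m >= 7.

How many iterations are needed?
7

Tracing iterations:
Initial: a=9, m=0
After iteration 1: a=9, m=1
After iteration 2: a=9, m=2
After iteration 3: a=9, m=3
After iteration 4: a=9, m=4
After iteration 5: a=9, m=5
After iteration 6: a=9, m=6
After iteration 7: a=9, m=7
m >= 7 now holds, so the loop exits after 7 iterations.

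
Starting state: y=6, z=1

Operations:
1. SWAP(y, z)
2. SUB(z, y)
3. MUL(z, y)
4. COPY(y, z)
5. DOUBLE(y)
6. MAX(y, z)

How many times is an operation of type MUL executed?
1

Counting MUL operations:
Step 3: MUL(z, y) ← MUL
Total: 1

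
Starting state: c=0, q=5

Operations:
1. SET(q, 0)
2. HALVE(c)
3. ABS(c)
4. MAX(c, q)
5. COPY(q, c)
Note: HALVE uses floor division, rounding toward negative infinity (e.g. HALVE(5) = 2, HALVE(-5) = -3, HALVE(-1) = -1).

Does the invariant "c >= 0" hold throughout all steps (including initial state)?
Yes

The invariant holds at every step.

State at each step:
Initial: c=0, q=5
After step 1: c=0, q=0
After step 2: c=0, q=0
After step 3: c=0, q=0
After step 4: c=0, q=0
After step 5: c=0, q=0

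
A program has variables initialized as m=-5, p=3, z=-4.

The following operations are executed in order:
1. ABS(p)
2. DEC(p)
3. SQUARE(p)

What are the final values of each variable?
{m: -5, p: 4, z: -4}

Step-by-step execution:
Initial: m=-5, p=3, z=-4
After step 1 (ABS(p)): m=-5, p=3, z=-4
After step 2 (DEC(p)): m=-5, p=2, z=-4
After step 3 (SQUARE(p)): m=-5, p=4, z=-4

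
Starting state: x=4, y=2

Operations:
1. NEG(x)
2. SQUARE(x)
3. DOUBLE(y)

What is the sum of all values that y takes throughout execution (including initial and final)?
10

Values of y at each step:
Initial: y = 2
After step 1: y = 2
After step 2: y = 2
After step 3: y = 4
Sum = 2 + 2 + 2 + 4 = 10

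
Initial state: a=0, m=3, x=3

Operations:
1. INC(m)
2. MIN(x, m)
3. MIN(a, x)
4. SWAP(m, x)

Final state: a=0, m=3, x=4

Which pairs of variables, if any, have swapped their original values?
None

Comparing initial and final values:
m: 3 → 3
a: 0 → 0
x: 3 → 4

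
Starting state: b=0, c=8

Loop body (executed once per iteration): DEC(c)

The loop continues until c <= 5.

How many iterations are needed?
3

Tracing iterations:
Initial: b=0, c=8
After iteration 1: b=0, c=7
After iteration 2: b=0, c=6
After iteration 3: b=0, c=5
c <= 5 now holds, so the loop exits after 3 iterations.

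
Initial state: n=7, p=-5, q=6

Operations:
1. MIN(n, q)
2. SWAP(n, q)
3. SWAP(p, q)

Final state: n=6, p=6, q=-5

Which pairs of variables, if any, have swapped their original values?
(p, q)

Comparing initial and final values:
p: -5 → 6
q: 6 → -5
n: 7 → 6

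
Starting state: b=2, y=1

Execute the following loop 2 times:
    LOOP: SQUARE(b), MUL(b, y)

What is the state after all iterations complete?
b=16, y=1

Iteration trace:
Start: b=2, y=1
After iteration 1: b=4, y=1
After iteration 2: b=16, y=1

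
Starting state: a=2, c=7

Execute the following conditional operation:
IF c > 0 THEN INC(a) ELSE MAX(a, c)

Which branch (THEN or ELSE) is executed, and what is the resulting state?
Branch: THEN, Final state: a=3, c=7

Evaluating condition: c > 0
c = 7
Condition is True, so THEN branch executes
After INC(a): a=3, c=7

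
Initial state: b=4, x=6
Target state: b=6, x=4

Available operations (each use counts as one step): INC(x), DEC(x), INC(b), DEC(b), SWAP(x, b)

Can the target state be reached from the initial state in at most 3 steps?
Yes

Path (1 step): SWAP(x, b)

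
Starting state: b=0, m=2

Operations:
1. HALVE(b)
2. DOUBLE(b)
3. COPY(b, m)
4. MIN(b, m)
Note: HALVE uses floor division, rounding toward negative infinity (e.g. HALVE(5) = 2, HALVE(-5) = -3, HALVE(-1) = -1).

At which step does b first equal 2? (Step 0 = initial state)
Step 3

Tracing b:
Initial: b = 0
After step 1: b = 0
After step 2: b = 0
After step 3: b = 2 ← first occurrence
After step 4: b = 2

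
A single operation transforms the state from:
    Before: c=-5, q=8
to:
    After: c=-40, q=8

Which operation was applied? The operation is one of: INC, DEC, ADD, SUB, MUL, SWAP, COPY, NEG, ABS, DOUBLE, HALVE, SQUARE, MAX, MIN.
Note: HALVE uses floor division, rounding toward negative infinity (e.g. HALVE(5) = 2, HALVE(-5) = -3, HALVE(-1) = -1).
MUL(c, q)

Analyzing the change:
Before: c=-5, q=8
After: c=-40, q=8
Variable c changed from -5 to -40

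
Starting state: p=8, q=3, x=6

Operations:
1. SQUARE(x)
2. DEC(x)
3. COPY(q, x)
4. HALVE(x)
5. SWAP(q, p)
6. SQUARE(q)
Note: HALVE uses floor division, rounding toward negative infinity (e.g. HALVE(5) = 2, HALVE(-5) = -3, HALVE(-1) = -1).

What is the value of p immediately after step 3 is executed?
p = 8

Tracing p through execution:
Initial: p = 8
After step 1 (SQUARE(x)): p = 8
After step 2 (DEC(x)): p = 8
After step 3 (COPY(q, x)): p = 8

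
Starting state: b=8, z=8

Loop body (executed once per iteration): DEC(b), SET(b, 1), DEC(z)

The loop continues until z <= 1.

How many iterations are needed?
7

Tracing iterations:
Initial: b=8, z=8
After iteration 1: b=1, z=7
After iteration 2: b=1, z=6
After iteration 3: b=1, z=5
After iteration 4: b=1, z=4
After iteration 5: b=1, z=3
After iteration 6: b=1, z=2
After iteration 7: b=1, z=1
z <= 1 now holds, so the loop exits after 7 iterations.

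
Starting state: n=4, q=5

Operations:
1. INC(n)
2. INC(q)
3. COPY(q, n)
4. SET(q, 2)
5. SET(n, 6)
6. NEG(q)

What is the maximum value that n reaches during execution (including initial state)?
6

Values of n at each step:
Initial: n = 4
After step 1: n = 5
After step 2: n = 5
After step 3: n = 5
After step 4: n = 5
After step 5: n = 6 ← maximum
After step 6: n = 6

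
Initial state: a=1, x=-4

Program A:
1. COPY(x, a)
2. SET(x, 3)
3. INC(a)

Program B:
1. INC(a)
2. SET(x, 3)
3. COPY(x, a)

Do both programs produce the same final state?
No

Program A final state: a=2, x=3
Program B final state: a=2, x=2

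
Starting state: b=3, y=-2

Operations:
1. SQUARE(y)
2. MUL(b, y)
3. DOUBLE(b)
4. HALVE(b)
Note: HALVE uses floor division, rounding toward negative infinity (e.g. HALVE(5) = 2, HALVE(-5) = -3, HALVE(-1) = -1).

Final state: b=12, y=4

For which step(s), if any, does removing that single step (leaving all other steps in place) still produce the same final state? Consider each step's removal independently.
None - removing any single step changes the final result

Testing removal of each single step:
Without step 1: final = b=-6, y=-2 (different)
Without step 2: final = b=3, y=4 (different)
Without step 3: final = b=6, y=4 (different)
Without step 4: final = b=24, y=4 (different)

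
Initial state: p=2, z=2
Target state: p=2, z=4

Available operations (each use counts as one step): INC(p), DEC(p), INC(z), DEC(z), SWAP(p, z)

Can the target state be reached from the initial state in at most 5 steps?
Yes

Path (2 steps): INC(z) → INC(z)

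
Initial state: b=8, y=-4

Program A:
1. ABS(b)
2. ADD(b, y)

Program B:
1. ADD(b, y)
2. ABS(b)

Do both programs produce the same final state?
Yes

Program A final state: b=4, y=-4
Program B final state: b=4, y=-4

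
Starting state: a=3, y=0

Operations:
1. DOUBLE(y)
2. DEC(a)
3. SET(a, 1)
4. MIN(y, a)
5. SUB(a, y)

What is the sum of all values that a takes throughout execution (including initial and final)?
11

Values of a at each step:
Initial: a = 3
After step 1: a = 3
After step 2: a = 2
After step 3: a = 1
After step 4: a = 1
After step 5: a = 1
Sum = 3 + 3 + 2 + 1 + 1 + 1 = 11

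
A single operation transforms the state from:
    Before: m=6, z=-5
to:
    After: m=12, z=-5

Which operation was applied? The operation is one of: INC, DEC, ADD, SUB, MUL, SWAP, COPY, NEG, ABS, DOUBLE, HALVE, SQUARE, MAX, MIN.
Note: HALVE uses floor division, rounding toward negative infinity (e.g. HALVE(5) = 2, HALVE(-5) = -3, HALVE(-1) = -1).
DOUBLE(m)

Analyzing the change:
Before: m=6, z=-5
After: m=12, z=-5
Variable m changed from 6 to 12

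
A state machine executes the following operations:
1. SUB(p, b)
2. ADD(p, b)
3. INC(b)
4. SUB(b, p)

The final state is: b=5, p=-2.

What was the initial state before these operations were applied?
b=2, p=-2

Working backwards:
Final state: b=5, p=-2
Before step 4 (SUB(b, p)): b=3, p=-2
Before step 3 (INC(b)): b=2, p=-2
Before step 2 (ADD(p, b)): b=2, p=-4
Before step 1 (SUB(p, b)): b=2, p=-2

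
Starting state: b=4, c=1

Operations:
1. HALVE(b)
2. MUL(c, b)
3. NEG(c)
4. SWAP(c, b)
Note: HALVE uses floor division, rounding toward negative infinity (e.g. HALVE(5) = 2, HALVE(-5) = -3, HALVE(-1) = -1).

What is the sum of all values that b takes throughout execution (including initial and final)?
8

Values of b at each step:
Initial: b = 4
After step 1: b = 2
After step 2: b = 2
After step 3: b = 2
After step 4: b = -2
Sum = 4 + 2 + 2 + 2 + -2 = 8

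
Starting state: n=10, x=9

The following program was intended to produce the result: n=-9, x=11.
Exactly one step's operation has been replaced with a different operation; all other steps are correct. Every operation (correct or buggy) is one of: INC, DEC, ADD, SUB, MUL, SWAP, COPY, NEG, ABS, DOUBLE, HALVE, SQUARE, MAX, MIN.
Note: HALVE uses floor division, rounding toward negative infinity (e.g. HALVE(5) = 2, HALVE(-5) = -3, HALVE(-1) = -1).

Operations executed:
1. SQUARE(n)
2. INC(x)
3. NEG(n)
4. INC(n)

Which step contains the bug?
Step 1

Trace with buggy code:
Initial: n=10, x=9
After step 1: n=100, x=9
After step 2: n=100, x=10
After step 3: n=-100, x=10
After step 4: n=-99, x=10
Actual final n=-99, x=10 ≠ expected n=-9, x=11.
Step 1 is the only position where a single-operation replacement can produce the expected result.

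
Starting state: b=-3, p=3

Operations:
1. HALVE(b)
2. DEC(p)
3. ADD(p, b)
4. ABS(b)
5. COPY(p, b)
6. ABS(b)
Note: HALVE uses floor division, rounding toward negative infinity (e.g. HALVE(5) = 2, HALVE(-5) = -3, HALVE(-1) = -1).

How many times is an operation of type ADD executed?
1

Counting ADD operations:
Step 3: ADD(p, b) ← ADD
Total: 1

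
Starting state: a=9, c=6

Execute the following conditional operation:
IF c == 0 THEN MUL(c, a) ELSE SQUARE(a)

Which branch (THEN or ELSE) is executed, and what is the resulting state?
Branch: ELSE, Final state: a=81, c=6

Evaluating condition: c == 0
c = 6
Condition is False, so ELSE branch executes
After SQUARE(a): a=81, c=6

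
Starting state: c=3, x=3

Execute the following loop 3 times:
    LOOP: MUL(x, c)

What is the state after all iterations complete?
c=3, x=81

Iteration trace:
Start: c=3, x=3
After iteration 1: c=3, x=9
After iteration 2: c=3, x=27
After iteration 3: c=3, x=81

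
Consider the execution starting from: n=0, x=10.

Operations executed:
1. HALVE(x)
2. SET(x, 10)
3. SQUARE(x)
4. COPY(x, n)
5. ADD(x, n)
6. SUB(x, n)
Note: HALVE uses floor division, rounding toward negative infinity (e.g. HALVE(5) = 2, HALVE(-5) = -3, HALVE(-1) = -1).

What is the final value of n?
n = 0

Tracing execution:
Step 1: HALVE(x) → n = 0
Step 2: SET(x, 10) → n = 0
Step 3: SQUARE(x) → n = 0
Step 4: COPY(x, n) → n = 0
Step 5: ADD(x, n) → n = 0
Step 6: SUB(x, n) → n = 0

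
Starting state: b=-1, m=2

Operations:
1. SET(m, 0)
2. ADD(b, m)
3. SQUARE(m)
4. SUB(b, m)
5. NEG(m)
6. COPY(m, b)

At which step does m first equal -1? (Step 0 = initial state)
Step 6

Tracing m:
Initial: m = 2
After step 1: m = 0
After step 2: m = 0
After step 3: m = 0
After step 4: m = 0
After step 5: m = 0
After step 6: m = -1 ← first occurrence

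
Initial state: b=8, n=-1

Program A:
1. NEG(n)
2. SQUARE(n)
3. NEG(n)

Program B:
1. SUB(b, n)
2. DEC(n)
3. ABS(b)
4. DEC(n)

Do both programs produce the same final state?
No

Program A final state: b=8, n=-1
Program B final state: b=9, n=-3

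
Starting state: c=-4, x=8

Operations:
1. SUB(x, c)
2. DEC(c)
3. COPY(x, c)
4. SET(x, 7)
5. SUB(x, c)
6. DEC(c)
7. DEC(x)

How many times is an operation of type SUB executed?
2

Counting SUB operations:
Step 1: SUB(x, c) ← SUB
Step 5: SUB(x, c) ← SUB
Total: 2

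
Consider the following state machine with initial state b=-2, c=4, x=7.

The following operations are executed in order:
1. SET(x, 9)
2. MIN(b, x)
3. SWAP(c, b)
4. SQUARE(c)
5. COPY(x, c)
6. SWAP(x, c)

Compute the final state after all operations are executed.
{b: 4, c: 4, x: 4}

Step-by-step execution:
Initial: b=-2, c=4, x=7
After step 1 (SET(x, 9)): b=-2, c=4, x=9
After step 2 (MIN(b, x)): b=-2, c=4, x=9
After step 3 (SWAP(c, b)): b=4, c=-2, x=9
After step 4 (SQUARE(c)): b=4, c=4, x=9
After step 5 (COPY(x, c)): b=4, c=4, x=4
After step 6 (SWAP(x, c)): b=4, c=4, x=4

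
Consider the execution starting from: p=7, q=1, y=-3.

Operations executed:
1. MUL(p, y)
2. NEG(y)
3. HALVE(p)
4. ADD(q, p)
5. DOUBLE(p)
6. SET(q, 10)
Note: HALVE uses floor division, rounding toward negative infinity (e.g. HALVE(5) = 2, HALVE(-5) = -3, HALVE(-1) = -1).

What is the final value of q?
q = 10

Tracing execution:
Step 1: MUL(p, y) → q = 1
Step 2: NEG(y) → q = 1
Step 3: HALVE(p) → q = 1
Step 4: ADD(q, p) → q = -10
Step 5: DOUBLE(p) → q = -10
Step 6: SET(q, 10) → q = 10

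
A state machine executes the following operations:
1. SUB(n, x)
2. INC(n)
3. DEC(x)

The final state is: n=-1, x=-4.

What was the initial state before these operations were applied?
n=-5, x=-3

Working backwards:
Final state: n=-1, x=-4
Before step 3 (DEC(x)): n=-1, x=-3
Before step 2 (INC(n)): n=-2, x=-3
Before step 1 (SUB(n, x)): n=-5, x=-3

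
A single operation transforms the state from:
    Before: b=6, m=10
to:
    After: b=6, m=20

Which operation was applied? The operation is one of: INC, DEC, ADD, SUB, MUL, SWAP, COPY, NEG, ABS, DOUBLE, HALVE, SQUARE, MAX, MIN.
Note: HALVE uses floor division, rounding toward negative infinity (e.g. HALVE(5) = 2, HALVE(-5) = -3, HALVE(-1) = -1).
DOUBLE(m)

Analyzing the change:
Before: b=6, m=10
After: b=6, m=20
Variable m changed from 10 to 20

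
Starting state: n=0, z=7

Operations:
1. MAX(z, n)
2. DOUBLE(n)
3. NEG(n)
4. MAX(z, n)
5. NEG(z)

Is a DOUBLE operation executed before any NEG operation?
Yes

First DOUBLE: step 2
First NEG: step 3
Since 2 < 3, DOUBLE comes first.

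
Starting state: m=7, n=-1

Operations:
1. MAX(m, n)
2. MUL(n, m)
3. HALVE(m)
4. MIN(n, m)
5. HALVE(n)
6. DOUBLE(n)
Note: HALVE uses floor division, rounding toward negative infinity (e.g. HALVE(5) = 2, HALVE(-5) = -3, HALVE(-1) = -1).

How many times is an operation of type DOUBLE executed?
1

Counting DOUBLE operations:
Step 6: DOUBLE(n) ← DOUBLE
Total: 1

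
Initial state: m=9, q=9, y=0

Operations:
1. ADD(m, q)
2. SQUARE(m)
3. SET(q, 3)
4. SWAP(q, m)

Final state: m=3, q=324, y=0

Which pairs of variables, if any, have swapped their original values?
None

Comparing initial and final values:
q: 9 → 324
y: 0 → 0
m: 9 → 3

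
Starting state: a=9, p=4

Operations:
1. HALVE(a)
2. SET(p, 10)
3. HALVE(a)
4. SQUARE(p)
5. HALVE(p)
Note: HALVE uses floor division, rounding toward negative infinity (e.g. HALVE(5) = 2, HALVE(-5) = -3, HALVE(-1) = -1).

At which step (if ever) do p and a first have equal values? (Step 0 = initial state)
Step 1

p and a first become equal after step 1.

Comparing values at each step:
Initial: p=4, a=9
After step 1: p=4, a=4 ← equal!
After step 2: p=10, a=4
After step 3: p=10, a=2
After step 4: p=100, a=2
After step 5: p=50, a=2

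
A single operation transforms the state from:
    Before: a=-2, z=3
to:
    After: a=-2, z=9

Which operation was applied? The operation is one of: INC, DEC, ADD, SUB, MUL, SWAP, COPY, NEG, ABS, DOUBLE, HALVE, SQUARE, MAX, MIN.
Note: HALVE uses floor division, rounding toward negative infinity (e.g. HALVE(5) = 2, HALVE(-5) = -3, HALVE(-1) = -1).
SQUARE(z)

Analyzing the change:
Before: a=-2, z=3
After: a=-2, z=9
Variable z changed from 3 to 9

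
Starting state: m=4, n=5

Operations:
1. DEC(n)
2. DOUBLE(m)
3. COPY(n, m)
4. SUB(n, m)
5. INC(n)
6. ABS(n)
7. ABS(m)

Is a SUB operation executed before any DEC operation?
No

First SUB: step 4
First DEC: step 1
Since 4 > 1, DEC comes first.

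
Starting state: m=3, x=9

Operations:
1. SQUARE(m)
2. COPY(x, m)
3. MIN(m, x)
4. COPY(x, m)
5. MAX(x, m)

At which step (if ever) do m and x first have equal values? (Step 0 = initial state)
Step 1

m and x first become equal after step 1.

Comparing values at each step:
Initial: m=3, x=9
After step 1: m=9, x=9 ← equal!
After step 2: m=9, x=9 ← equal!
After step 3: m=9, x=9 ← equal!
After step 4: m=9, x=9 ← equal!
After step 5: m=9, x=9 ← equal!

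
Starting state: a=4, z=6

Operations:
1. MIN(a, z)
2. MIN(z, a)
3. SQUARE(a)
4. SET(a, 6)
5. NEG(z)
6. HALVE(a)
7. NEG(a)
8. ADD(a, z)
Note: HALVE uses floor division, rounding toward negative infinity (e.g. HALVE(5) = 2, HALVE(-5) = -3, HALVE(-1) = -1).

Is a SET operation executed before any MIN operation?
No

First SET: step 4
First MIN: step 1
Since 4 > 1, MIN comes first.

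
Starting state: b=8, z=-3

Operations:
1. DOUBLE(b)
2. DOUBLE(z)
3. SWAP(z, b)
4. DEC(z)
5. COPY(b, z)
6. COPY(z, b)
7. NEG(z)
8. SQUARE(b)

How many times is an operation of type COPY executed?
2

Counting COPY operations:
Step 5: COPY(b, z) ← COPY
Step 6: COPY(z, b) ← COPY
Total: 2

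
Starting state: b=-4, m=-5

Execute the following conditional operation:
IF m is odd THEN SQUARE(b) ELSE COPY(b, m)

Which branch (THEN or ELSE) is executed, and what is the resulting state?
Branch: THEN, Final state: b=16, m=-5

Evaluating condition: m is odd
Condition is True, so THEN branch executes
After SQUARE(b): b=16, m=-5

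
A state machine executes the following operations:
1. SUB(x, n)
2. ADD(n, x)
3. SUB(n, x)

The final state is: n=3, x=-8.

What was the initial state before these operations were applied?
n=3, x=-5

Working backwards:
Final state: n=3, x=-8
Before step 3 (SUB(n, x)): n=-5, x=-8
Before step 2 (ADD(n, x)): n=3, x=-8
Before step 1 (SUB(x, n)): n=3, x=-5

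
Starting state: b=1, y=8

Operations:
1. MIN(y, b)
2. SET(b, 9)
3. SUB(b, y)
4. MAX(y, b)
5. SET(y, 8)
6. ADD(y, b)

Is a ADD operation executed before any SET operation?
No

First ADD: step 6
First SET: step 2
Since 6 > 2, SET comes first.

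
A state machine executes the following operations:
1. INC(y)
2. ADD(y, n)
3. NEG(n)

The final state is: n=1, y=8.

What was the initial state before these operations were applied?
n=-1, y=8

Working backwards:
Final state: n=1, y=8
Before step 3 (NEG(n)): n=-1, y=8
Before step 2 (ADD(y, n)): n=-1, y=9
Before step 1 (INC(y)): n=-1, y=8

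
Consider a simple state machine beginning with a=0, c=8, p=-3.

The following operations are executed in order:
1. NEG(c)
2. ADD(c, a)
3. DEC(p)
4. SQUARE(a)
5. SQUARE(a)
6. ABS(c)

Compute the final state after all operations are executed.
{a: 0, c: 8, p: -4}

Step-by-step execution:
Initial: a=0, c=8, p=-3
After step 1 (NEG(c)): a=0, c=-8, p=-3
After step 2 (ADD(c, a)): a=0, c=-8, p=-3
After step 3 (DEC(p)): a=0, c=-8, p=-4
After step 4 (SQUARE(a)): a=0, c=-8, p=-4
After step 5 (SQUARE(a)): a=0, c=-8, p=-4
After step 6 (ABS(c)): a=0, c=8, p=-4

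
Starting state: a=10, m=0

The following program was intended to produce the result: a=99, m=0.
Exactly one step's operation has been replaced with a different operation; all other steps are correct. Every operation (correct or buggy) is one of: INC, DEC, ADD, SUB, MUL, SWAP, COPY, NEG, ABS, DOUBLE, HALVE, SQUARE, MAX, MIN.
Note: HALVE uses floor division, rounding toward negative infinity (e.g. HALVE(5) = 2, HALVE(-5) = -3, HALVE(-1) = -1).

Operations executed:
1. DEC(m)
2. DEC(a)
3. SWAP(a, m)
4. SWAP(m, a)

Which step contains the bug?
Step 1

Trace with buggy code:
Initial: a=10, m=0
After step 1: a=10, m=-1
After step 2: a=9, m=-1
After step 3: a=-1, m=9
After step 4: a=9, m=-1
Actual final a=9, m=-1 ≠ expected a=99, m=0.
Step 1 is the only position where a single-operation replacement can produce the expected result.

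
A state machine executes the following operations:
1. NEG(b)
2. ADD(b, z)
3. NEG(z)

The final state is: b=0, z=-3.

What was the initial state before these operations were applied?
b=3, z=3

Working backwards:
Final state: b=0, z=-3
Before step 3 (NEG(z)): b=0, z=3
Before step 2 (ADD(b, z)): b=-3, z=3
Before step 1 (NEG(b)): b=3, z=3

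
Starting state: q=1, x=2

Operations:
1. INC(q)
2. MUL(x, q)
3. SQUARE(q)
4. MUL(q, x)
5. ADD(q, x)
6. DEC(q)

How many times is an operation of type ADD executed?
1

Counting ADD operations:
Step 5: ADD(q, x) ← ADD
Total: 1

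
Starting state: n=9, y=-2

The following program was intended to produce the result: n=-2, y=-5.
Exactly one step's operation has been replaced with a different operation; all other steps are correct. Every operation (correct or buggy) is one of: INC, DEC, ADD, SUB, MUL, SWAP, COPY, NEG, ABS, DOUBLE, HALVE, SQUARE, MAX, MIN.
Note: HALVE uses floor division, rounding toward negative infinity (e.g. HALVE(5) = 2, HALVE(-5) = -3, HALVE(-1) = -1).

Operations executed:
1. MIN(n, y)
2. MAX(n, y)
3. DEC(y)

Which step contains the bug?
Step 2

Trace with buggy code:
Initial: n=9, y=-2
After step 1: n=-2, y=-2
After step 2: n=-2, y=-2
After step 3: n=-2, y=-3
Actual final n=-2, y=-3 ≠ expected n=-2, y=-5.
Step 2 is the only position where a single-operation replacement can produce the expected result.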